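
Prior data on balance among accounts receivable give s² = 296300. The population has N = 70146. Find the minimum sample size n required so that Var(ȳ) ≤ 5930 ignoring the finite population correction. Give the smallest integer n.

Without fpc, n₀ = s²/D = 296300/5930 = 49.9663.
Rounding up, n = 50.

50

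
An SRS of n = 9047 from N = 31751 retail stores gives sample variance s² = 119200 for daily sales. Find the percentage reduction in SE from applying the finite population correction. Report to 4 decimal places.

15.4385

f = n/N = 9047/31751 = 0.28493591.
SE_no-fpc = √(s²/n) = 3.6298262; SE_fpc = √((1−f)s²/n) = 3.0694341.
Ratio = √(1−f) = 0.84561462. Reduction = 100·(1 − 0.84561462) = 15.4385%.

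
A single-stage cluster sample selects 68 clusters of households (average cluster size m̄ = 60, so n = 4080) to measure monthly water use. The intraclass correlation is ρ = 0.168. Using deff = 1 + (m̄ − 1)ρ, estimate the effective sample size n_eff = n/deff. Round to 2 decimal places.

deff = 1 + (60 − 1)·0.168 = 1 + 9.912 = 10.912.
n_eff = 4080 / 10.912 = 373.90.

373.90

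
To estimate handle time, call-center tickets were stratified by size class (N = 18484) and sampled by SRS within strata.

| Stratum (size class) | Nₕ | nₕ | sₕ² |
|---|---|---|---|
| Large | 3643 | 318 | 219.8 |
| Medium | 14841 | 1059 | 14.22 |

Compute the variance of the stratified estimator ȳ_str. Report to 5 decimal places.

0.03254

Var(ȳ_str) = Σₕ Wₕ²(1 − fₕ)sₕ²/nₕ with Wₕ = Nₕ/N, N = 18484.
Large: Wₕ = 0.19708937; term = 0.19708937²·(1 − 0.08729069)·219.8/318 = 0.024505269.
Medium: Wₕ = 0.80291063; term = 0.80291063²·(1 − 0.07135638)·14.22/1059 = 0.0080387242.
Sum = 0.032543993.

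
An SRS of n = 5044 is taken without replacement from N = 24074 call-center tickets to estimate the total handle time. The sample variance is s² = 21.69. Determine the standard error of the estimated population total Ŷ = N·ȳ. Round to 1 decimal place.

Var(Ŷ) = N²·Var(ȳ) = N²·(1 − n/N)·s²/n.
f = 5044/24074 = 0.20952064; Var(ȳ) = 0.79047936·21.69/5044 = 0.0033991866.
Var(Ŷ) = 24074² · 0.0033991866 = 1.970024 × 10^6.
SE(Ŷ) = √(1.970024 × 10^6) = 1403.6.

1403.6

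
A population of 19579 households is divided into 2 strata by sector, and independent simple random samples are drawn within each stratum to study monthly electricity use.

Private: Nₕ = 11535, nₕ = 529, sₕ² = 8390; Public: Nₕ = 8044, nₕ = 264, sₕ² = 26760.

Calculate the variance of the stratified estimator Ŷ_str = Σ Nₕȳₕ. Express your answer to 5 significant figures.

8.3571 × 10^9

Var(Ŷ_str) = Σₕ Nₕ²(1 − fₕ)sₕ²/nₕ.
Private: 11535²·(1 − 529/11535)·8390/529 = 2.0135082 × 10^9.
Public: 8044²·(1 − 264/8044)·26760/264 = 6.3435715 × 10^9.
Sum = 8.3570797 × 10^9.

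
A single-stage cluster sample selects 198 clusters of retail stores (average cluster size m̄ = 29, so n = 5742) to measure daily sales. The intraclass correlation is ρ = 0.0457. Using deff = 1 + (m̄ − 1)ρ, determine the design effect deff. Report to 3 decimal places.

deff = 1 + (29 − 1)·0.0457 = 1 + 1.2796 = 2.2796.

2.280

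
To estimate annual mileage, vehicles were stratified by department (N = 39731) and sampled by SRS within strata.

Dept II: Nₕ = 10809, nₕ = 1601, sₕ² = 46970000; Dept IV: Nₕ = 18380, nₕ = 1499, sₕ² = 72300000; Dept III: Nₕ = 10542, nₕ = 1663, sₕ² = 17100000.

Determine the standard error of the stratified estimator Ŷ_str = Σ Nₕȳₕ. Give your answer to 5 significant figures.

Var(Ŷ_str) = Σₕ Nₕ²(1 − fₕ)sₕ²/nₕ.
Dept II: 10809²·(1 − 1601/10809)·46970000/1601 = 2.9199812 × 10^12.
Dept IV: 18380²·(1 − 1499/18380)·72300000/1499 = 1.4965125 × 10^13.
Dept III: 10542²·(1 − 1663/10542)·17100000/1663 = 9.6247826 × 10^11.
Sum = 1.8847584 × 10^13.
SE = √(1.8847584 × 10^13) = 4.3414 × 10^6.

4.3414 × 10^6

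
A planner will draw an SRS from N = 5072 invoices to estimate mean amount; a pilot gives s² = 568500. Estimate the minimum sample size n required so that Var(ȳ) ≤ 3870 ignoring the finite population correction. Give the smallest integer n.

Without fpc, n₀ = s²/D = 568500/3870 = 146.8992.
Rounding up, n = 147.

147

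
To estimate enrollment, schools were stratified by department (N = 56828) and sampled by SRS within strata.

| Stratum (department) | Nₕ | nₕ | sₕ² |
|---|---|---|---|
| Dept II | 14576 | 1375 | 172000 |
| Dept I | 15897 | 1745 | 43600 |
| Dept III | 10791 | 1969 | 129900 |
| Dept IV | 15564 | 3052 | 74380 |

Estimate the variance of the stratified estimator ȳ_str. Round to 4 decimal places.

Var(ȳ_str) = Σₕ Wₕ²(1 − fₕ)sₕ²/nₕ with Wₕ = Nₕ/N, N = 56828.
Dept II: Wₕ = 0.25649328; term = 0.25649328²·(1 − 0.09433315)·172000/1375 = 7.4532587.
Dept I: Wₕ = 0.27973886; term = 0.27973886²·(1 − 0.10976914)·43600/1745 = 1.7406013.
Dept III: Wₕ = 0.18988879; term = 0.18988879²·(1 − 0.18246687)·129900/1969 = 1.9447664.
Dept IV: Wₕ = 0.27387907; term = 0.27387907²·(1 − 0.19609355)·74380/3052 = 1.4695855.
Sum = 12.608212.

12.6082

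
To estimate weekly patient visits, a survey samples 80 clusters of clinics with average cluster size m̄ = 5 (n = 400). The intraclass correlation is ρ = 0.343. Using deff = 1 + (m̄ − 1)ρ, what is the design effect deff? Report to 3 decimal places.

deff = 1 + (5 − 1)·0.343 = 1 + 1.372 = 2.372.

2.372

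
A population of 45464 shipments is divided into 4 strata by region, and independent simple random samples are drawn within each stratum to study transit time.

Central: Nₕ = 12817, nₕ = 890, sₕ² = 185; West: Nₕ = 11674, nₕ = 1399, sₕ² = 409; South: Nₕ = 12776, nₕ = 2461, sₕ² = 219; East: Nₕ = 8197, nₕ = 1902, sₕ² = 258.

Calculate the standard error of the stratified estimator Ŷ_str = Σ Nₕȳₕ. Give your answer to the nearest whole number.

Var(Ŷ_str) = Σₕ Nₕ²(1 − fₕ)sₕ²/nₕ.
Central: 12817²·(1 − 890/12817)·185/890 = 3.1776007 × 10^7.
West: 11674²·(1 − 1399/11674)·409/1399 = 3.5067686 × 10^7.
South: 12776²·(1 − 2461/12776)·219/2461 = 1.1727262 × 10^7.
East: 8197²·(1 − 1902/8197)·258/1902 = 6.9993847 × 10^6.
Sum = 8.557034 × 10^7.
SE = √(8.557034 × 10^7) = 9250.

9250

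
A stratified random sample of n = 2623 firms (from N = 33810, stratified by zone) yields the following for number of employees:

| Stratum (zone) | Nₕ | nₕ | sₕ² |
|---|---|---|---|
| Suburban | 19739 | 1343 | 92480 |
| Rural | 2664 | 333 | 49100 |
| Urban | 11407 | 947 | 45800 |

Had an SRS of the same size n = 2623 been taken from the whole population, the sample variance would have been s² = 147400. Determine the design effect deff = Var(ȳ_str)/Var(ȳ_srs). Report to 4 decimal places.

Var(ȳ_str) = Σ Wₕ²(1−fₕ)sₕ²/nₕ with Wₕ = Nₕ/33810:
  Suburban: (19739/33810)²·(1−1343/19739)·92480/1343 = 21.874091
  Rural: (2664/33810)²·(1−333/2664)·49100/333 = 0.80098321
  Urban: (11407/33810)²·(1−947/11407)·45800/947 = 5.0481039
  → Var(ȳ_str) = 27.723178.
Var(ȳ_srs) = (1 − 2623/33810)·147400/2623 = 51.835539.
deff = 27.723178 / 51.835539 = 0.5348.

0.5348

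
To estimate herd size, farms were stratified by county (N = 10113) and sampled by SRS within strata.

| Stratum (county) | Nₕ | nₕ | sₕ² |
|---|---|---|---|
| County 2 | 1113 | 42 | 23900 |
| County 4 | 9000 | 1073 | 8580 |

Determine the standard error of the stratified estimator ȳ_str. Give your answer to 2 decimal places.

3.49

Var(ȳ_str) = Σₕ Wₕ²(1 − fₕ)sₕ²/nₕ with Wₕ = Nₕ/N, N = 10113.
County 2: Wₕ = 0.11005636; term = 0.11005636²·(1 − 0.03773585)·23900/42 = 6.6324385.
County 4: Wₕ = 0.88994364; term = 0.88994364²·(1 − 0.11922222)·8580/1073 = 5.5780053.
Sum = 12.210444.
SE = √(12.210444) = 3.49.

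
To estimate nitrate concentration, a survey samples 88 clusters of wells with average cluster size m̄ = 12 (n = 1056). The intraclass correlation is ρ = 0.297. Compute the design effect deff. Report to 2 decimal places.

deff = 1 + (12 − 1)·0.297 = 1 + 3.267 = 4.267.

4.27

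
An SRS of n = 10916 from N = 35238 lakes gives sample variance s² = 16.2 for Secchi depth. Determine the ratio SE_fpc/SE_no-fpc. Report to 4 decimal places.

0.8308

f = n/N = 10916/35238 = 0.30977922.
SE_no-fpc = √(s²/n) = 0.038523501; SE_fpc = √((1−f)s²/n) = 0.032005142.
Ratio = √(1−f) = 0.83079527.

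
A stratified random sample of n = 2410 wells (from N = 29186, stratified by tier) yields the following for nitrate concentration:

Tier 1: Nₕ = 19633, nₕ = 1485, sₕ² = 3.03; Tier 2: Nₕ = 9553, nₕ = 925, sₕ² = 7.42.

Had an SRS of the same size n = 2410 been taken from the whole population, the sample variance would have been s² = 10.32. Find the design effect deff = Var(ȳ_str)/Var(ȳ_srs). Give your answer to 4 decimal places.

0.4148

Var(ȳ_str) = Σ Wₕ²(1−fₕ)sₕ²/nₕ with Wₕ = Nₕ/29186:
  Tier 1: (19633/29186)²·(1−1485/19633)·3.03/1485 = 8.5345859 × 10^-4
  Tier 2: (9553/29186)²·(1−925/9553)·7.42/925 = 7.7618086 × 10^-4
  → Var(ȳ_str) = 0.0016296395.
Var(ȳ_srs) = (1 − 2410/29186)·10.32/2410 = 0.0039285635.
deff = 0.0016296395 / 0.0039285635 = 0.4148.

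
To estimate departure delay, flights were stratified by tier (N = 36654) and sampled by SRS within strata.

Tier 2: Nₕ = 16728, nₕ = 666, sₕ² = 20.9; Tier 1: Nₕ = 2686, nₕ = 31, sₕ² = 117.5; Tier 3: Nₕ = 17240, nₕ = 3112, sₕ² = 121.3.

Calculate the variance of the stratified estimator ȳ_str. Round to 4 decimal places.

Var(ȳ_str) = Σₕ Wₕ²(1 − fₕ)sₕ²/nₕ with Wₕ = Nₕ/N, N = 36654.
Tier 2: Wₕ = 0.45637584; term = 0.45637584²·(1 − 0.03981349)·20.9/666 = 0.0062758557.
Tier 1: Wₕ = 0.07327986; term = 0.07327986²·(1 − 0.01154133)·117.5/31 = 0.020118887.
Tier 3: Wₕ = 0.47034430; term = 0.47034430²·(1 − 0.18051044)·121.3/3112 = 0.0070663706.
Sum = 0.033461113.

0.0335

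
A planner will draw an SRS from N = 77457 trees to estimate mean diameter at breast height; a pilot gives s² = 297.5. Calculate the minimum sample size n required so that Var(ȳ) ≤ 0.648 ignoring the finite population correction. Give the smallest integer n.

Without fpc, n₀ = s²/D = 297.5/0.648 = 459.1049.
Rounding up, n = 460.

460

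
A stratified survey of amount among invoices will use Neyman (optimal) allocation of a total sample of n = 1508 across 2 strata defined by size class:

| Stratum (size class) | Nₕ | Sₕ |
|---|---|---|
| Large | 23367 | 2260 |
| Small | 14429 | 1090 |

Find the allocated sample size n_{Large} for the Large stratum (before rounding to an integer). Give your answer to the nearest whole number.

Neyman allocation: nₕ = n·NₕSₕ / Σⱼ NⱼSⱼ.
Σ NⱼSⱼ = 23367·2260 + 14429·1090 = 6.853703 × 10^7.
n_{Large} = 1508·23367·2260 / (6.853703 × 10^7) = 1162.

1162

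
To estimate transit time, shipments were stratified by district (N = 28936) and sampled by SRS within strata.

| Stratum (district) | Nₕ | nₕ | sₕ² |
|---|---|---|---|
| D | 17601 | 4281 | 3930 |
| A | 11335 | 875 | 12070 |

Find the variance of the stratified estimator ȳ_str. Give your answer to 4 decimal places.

Var(ȳ_str) = Σₕ Wₕ²(1 − fₕ)sₕ²/nₕ with Wₕ = Nₕ/N, N = 28936.
D: Wₕ = 0.60827343; term = 0.60827343²·(1 − 0.24322482)·3930/4281 = 0.25704662.
A: Wₕ = 0.39172657; term = 0.39172657²·(1 − 0.07719453)·12070/875 = 1.9533292.
Sum = 2.2103758.

2.2104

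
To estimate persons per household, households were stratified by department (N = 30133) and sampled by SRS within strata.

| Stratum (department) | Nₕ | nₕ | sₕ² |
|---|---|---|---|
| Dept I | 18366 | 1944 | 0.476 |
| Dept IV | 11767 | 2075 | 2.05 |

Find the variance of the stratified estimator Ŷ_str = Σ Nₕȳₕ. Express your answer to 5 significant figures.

186520

Var(Ŷ_str) = Σₕ Nₕ²(1 − fₕ)sₕ²/nₕ.
Dept I: 18366²·(1 − 1944/18366)·0.476/1944 = 73850.139.
Dept IV: 11767²·(1 − 2075/11767)·2.05/2075 = 112671.72.
Sum = 186521.86.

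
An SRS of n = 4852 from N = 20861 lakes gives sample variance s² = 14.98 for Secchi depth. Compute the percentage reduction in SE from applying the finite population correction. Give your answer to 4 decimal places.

f = n/N = 4852/20861 = 0.23258712.
SE_no-fpc = √(s²/n) = 0.055564257; SE_fpc = √((1−f)s²/n) = 0.048675459.
Ratio = √(1−f) = 0.87602105. Reduction = 100·(1 − 0.87602105) = 12.3979%.

12.3979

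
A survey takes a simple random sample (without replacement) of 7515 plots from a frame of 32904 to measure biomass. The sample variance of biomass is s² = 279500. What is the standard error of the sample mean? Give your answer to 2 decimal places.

Under SRS without replacement, Var(ȳ) = (1 − f)·s²/n with f = n/N = 7515/32904 = 0.22839168.
Var(ȳ) = (1 − 0.22839168)·279500/7515 = 0.77160832·37.192282 = 28.697874.
SE(ȳ) = √(28.697874) = 5.36.

5.36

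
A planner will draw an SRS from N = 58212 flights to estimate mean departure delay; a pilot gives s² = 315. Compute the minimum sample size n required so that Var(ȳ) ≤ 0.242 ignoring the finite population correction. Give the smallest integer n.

Without fpc, n₀ = s²/D = 315/0.242 = 1301.6529.
Rounding up, n = 1302.

1302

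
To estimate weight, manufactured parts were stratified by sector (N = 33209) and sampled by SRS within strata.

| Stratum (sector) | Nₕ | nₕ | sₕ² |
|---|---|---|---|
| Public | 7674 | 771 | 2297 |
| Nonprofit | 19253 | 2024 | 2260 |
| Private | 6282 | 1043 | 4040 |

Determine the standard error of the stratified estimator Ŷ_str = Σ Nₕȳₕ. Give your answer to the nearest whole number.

25606

Var(Ŷ_str) = Σₕ Nₕ²(1 − fₕ)sₕ²/nₕ.
Public: 7674²·(1 − 771/7674)·2297/771 = 1.5782154 × 10^8.
Nonprofit: 19253²·(1 − 2024/19253)·2260/2024 = 3.7038758 × 10^8.
Private: 6282²·(1 − 1043/6282)·4040/1043 = 1.2748039 × 10^8.
Sum = 6.5568951 × 10^8.
SE = √(6.5568951 × 10^8) = 25606.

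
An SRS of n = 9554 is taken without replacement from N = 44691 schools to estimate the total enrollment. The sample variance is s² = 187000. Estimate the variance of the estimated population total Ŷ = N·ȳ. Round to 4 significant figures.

Var(Ŷ) = N²·Var(ȳ) = N²·(1 − n/N)·s²/n.
f = 9554/44691 = 0.21377906; Var(ȳ) = 0.78622094·187000/9554 = 15.388666.
Var(Ŷ) = 44691² · 15.388666 = 3.0735559 × 10^10.

3.074 × 10^10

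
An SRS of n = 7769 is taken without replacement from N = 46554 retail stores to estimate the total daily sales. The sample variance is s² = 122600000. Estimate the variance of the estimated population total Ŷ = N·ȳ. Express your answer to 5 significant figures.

Var(Ŷ) = N²·Var(ȳ) = N²·(1 − n/N)·s²/n.
f = 7769/46554 = 0.16688147; Var(ȳ) = 0.83311853·122600000/7769 = 13147.166.
Var(Ŷ) = 46554² · 13147.166 = 2.8493523 × 10^13.

2.8494 × 10^13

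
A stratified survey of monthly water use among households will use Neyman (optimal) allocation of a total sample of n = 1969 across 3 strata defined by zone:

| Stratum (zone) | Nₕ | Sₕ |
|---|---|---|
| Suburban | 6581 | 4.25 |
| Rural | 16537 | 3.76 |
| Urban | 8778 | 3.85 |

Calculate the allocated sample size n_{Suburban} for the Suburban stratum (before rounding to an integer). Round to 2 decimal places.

444.33

Neyman allocation: nₕ = n·NₕSₕ / Σⱼ NⱼSⱼ.
Σ NⱼSⱼ = 6581·4.25 + 16537·3.76 + 8778·3.85 = 123943.67.
n_{Suburban} = 1969·6581·4.25 / 123943.67 = 444.33.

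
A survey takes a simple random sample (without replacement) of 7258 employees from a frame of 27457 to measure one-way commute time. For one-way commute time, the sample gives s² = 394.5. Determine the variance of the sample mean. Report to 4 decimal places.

Under SRS without replacement, Var(ȳ) = (1 − f)·s²/n with f = n/N = 7258/27457 = 0.26434061.
Var(ȳ) = (1 − 0.26434061)·394.5/7258 = 0.73565939·0.054353816 = 0.039985896.

0.0400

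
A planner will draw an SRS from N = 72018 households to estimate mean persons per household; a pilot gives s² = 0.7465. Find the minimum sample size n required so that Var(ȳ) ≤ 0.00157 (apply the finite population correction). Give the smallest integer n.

Without fpc, n₀ = s²/D = 0.7465/0.00157 = 475.4777.
With fpc, (1 − n/N)·s²/n ≤ D requires n ≥ n₀/(1 + n₀/N) = 475.4777/(1 + 475.4777/72018) = 472.3591.
Rounding up, n = 473.

473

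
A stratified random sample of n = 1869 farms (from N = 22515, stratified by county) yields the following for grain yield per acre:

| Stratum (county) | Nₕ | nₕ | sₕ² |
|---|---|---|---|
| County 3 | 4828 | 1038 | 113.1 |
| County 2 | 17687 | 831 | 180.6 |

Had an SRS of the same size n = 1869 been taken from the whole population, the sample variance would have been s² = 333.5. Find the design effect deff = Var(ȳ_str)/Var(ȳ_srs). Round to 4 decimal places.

0.8052

Var(ȳ_str) = Σ Wₕ²(1−fₕ)sₕ²/nₕ with Wₕ = Nₕ/22515:
  County 3: (4828/22515)²·(1−1038/4828)·113.1/1038 = 0.0039330351
  County 2: (17687/22515)²·(1−831/17687)·180.6/831 = 0.12781491
  → Var(ȳ_str) = 0.13174795.
Var(ȳ_srs) = (1 − 1869/22515)·333.5/1869 = 0.16362532.
deff = 0.13174795 / 0.16362532 = 0.8052.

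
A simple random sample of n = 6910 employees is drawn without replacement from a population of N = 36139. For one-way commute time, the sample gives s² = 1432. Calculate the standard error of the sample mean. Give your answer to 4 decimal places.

0.4094

Under SRS without replacement, Var(ȳ) = (1 − f)·s²/n with f = n/N = 6910/36139 = 0.19120618.
Var(ȳ) = (1 − 0.19120618)·1432/6910 = 0.80879382·0.20723589 = 0.16761111.
SE(ȳ) = √(0.16761111) = 0.4094.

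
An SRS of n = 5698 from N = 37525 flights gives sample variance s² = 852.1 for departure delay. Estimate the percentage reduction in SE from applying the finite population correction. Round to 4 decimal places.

7.9047

f = n/N = 5698/37525 = 0.15184544.
SE_no-fpc = √(s²/n) = 0.3867088; SE_fpc = √((1−f)s²/n) = 0.35614066.
Ratio = √(1−f) = 0.92095307. Reduction = 100·(1 − 0.92095307) = 7.9047%.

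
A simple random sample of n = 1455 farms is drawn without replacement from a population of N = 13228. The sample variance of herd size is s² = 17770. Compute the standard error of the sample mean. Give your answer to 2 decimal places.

3.30

Under SRS without replacement, Var(ȳ) = (1 − f)·s²/n with f = n/N = 1455/13228 = 0.10999395.
Var(ȳ) = (1 − 0.10999395)·17770/1455 = 0.89000605·12.213058 = 10.869696.
SE(ȳ) = √(10.869696) = 3.30.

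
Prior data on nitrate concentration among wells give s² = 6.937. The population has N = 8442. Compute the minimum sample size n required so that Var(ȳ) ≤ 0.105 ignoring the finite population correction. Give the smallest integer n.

67

Without fpc, n₀ = s²/D = 6.937/0.105 = 66.0667.
Rounding up, n = 67.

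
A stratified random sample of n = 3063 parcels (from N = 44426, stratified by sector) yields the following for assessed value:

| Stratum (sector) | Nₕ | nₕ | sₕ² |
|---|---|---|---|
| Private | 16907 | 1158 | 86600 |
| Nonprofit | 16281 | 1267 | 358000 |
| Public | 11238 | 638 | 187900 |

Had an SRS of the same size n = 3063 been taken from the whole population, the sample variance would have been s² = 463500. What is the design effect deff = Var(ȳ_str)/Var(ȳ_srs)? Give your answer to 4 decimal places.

0.4462

Var(ȳ_str) = Σ Wₕ²(1−fₕ)sₕ²/nₕ with Wₕ = Nₕ/44426:
  Private: (16907/44426)²·(1−1158/16907)·86600/1158 = 10.089147
  Nonprofit: (16281/44426)²·(1−1267/16281)·358000/1267 = 34.99528
  Public: (11238/44426)²·(1−638/11238)·187900/638 = 17.775694
  → Var(ȳ_str) = 62.860121.
Var(ȳ_srs) = (1 − 3063/44426)·463500/3063 = 140.88915.
deff = 62.860121 / 140.88915 = 0.4462.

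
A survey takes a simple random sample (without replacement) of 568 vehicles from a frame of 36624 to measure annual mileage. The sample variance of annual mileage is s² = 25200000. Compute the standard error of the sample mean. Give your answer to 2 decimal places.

208.99

Under SRS without replacement, Var(ȳ) = (1 − f)·s²/n with f = n/N = 568/36624 = 0.01550896.
Var(ȳ) = (1 − 0.01550896)·25200000/568 = 0.98449104·44366.197 = 43678.124.
SE(ȳ) = √(43678.124) = 208.99.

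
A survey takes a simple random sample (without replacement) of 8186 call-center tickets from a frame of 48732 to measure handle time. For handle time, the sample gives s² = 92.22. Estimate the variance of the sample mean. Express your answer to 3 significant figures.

0.00937

Under SRS without replacement, Var(ȳ) = (1 − f)·s²/n with f = n/N = 8186/48732 = 0.16797997.
Var(ȳ) = (1 − 0.16797997)·92.22/8186 = 0.83202003·0.011265575 = 0.0093731843.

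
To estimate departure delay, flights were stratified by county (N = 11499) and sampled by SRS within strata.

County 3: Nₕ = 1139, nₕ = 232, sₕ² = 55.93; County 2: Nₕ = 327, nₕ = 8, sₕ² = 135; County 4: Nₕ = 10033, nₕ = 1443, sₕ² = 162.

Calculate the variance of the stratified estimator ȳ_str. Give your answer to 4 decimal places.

Var(ȳ_str) = Σₕ Wₕ²(1 − fₕ)sₕ²/nₕ with Wₕ = Nₕ/N, N = 11499.
County 3: Wₕ = 0.09905209; term = 0.09905209²·(1 − 0.20368745)·55.93/232 = 0.001883509.
County 2: Wₕ = 0.02843726; term = 0.02843726²·(1 − 0.02446483)·135/8 = 0.013312575.
County 4: Wₕ = 0.87251065; term = 0.87251065²·(1 − 0.14382538)·162/1443 = 0.073173278.
Sum = 0.088369362.

0.0884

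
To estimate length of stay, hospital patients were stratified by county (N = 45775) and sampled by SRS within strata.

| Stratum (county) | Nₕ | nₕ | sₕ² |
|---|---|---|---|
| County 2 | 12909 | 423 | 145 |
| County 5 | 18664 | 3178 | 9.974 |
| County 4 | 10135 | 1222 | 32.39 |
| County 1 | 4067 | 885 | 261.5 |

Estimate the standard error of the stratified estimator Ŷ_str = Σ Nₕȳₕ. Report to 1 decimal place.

7897.9

Var(Ŷ_str) = Σₕ Nₕ²(1 − fₕ)sₕ²/nₕ.
County 2: 12909²·(1 − 423/12909)·145/423 = 5.5251436 × 10^7.
County 5: 18664²·(1 − 3178/18664)·9.974/3178 = 907108.95.
County 4: 10135²·(1 − 1222/10135)·32.39/1222 = 2.3943487 × 10^6.
County 1: 4067²·(1 − 885/4067)·261.5/885 = 3.8238669 × 10^6.
Sum = 6.2376761 × 10^7.
SE = √(6.2376761 × 10^7) = 7897.9.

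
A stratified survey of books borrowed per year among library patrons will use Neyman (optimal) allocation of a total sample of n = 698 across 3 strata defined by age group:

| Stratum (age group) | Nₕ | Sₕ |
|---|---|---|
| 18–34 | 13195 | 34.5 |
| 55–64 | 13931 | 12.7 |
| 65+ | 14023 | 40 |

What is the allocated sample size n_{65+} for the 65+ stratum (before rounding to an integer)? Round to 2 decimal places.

Neyman allocation: nₕ = n·NₕSₕ / Σⱼ NⱼSⱼ.
Σ NⱼSⱼ = 13195·34.5 + 13931·12.7 + 14023·40 = 1.1930712 × 10^6.
n_{65+} = 698·14023·40 / (1.1930712 × 10^6) = 328.16.

328.16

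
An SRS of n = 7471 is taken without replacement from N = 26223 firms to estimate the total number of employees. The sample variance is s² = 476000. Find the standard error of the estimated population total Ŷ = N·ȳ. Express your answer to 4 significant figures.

177000

Var(Ŷ) = N²·Var(ȳ) = N²·(1 − n/N)·s²/n.
f = 7471/26223 = 0.28490257; Var(ȳ) = 0.71509743·476000/7471 = 45.56102.
Var(Ŷ) = 26223² · 45.56102 = 3.1329841 × 10^10.
SE(Ŷ) = √(3.1329841 × 10^10) = 177000.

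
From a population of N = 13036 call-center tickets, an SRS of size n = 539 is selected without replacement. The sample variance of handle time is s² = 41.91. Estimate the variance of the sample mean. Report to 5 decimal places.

Under SRS without replacement, Var(ȳ) = (1 − f)·s²/n with f = n/N = 539/13036 = 0.04134704.
Var(ȳ) = (1 − 0.04134704)·41.91/539 = 0.95865296·0.077755102 = 0.074540159.

0.07454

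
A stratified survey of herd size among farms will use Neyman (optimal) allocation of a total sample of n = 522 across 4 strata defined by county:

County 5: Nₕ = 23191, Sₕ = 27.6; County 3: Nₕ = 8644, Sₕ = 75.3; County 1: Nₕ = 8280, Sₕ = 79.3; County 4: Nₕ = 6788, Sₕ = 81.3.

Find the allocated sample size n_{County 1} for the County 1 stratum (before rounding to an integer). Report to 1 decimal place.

Neyman allocation: nₕ = n·NₕSₕ / Σⱼ NⱼSⱼ.
Σ NⱼSⱼ = 23191·27.6 + 8644·75.3 + 8280·79.3 + 6788·81.3 = 2.4994332 × 10^6.
n_{County 1} = 522·8280·79.3 / (2.4994332 × 10^6) = 137.1.

137.1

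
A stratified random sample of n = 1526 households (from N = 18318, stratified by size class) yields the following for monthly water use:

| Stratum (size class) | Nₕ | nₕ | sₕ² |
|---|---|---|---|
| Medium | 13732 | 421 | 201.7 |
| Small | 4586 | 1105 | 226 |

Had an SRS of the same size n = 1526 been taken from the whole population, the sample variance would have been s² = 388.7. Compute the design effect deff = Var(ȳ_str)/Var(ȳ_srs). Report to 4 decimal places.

Var(ȳ_str) = Σ Wₕ²(1−fₕ)sₕ²/nₕ with Wₕ = Nₕ/18318:
  Medium: (13732/18318)²·(1−421/13732)·201.7/421 = 0.26098297
  Small: (4586/18318)²·(1−1105/4586)·226/1105 = 0.0097303425
  → Var(ȳ_str) = 0.27071331.
Var(ȳ_srs) = (1 − 1526/18318)·388.7/1526 = 0.23349865.
deff = 0.27071331 / 0.23349865 = 1.1594.

1.1594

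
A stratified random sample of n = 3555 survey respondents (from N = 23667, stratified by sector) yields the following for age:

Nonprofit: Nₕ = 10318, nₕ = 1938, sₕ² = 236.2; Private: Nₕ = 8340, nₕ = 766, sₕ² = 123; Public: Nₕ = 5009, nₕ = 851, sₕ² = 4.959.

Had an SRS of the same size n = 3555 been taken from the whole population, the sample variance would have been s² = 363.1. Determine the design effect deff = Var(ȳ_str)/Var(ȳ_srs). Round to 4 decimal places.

0.4279

Var(ȳ_str) = Σ Wₕ²(1−fₕ)sₕ²/nₕ with Wₕ = Nₕ/23667:
  Nonprofit: (10318/23667)²·(1−1938/10318)·236.2/1938 = 0.018813918
  Private: (8340/23667)²·(1−766/8340)·123/766 = 0.01810845
  Public: (5009/23667)²·(1−851/5009)·4.959/851 = 2.1667741 × 10^-4
  → Var(ȳ_str) = 0.037139045.
Var(ȳ_srs) = (1 − 3555/23667)·363.1/3555 = 0.086795797.
deff = 0.037139045 / 0.086795797 = 0.4279.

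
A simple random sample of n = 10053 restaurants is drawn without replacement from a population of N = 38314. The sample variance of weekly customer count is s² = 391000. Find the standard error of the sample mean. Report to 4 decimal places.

5.3562

Under SRS without replacement, Var(ȳ) = (1 − f)·s²/n with f = n/N = 10053/38314 = 0.26238451.
Var(ȳ) = (1 − 0.26238451)·391000/10053 = 0.73761549·38.893863 = 28.688716.
SE(ȳ) = √(28.688716) = 5.3562.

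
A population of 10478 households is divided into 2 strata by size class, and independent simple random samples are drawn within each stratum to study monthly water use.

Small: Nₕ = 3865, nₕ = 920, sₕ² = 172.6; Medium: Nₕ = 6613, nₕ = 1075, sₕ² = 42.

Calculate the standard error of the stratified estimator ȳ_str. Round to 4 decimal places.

0.1802

Var(ȳ_str) = Σₕ Wₕ²(1 − fₕ)sₕ²/nₕ with Wₕ = Nₕ/N, N = 10478.
Small: Wₕ = 0.36886810; term = 0.36886810²·(1 − 0.23803364)·172.6/920 = 0.019450509.
Medium: Wₕ = 0.63113190; term = 0.63113190²·(1 − 0.16255860)·42/1075 = 0.013032733.
Sum = 0.032483242.
SE = √(0.032483242) = 0.1802.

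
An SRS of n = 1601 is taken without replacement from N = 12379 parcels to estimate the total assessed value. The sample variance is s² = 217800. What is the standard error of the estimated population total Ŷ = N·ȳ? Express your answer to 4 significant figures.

134700

Var(Ŷ) = N²·Var(ȳ) = N²·(1 − n/N)·s²/n.
f = 1601/12379 = 0.12933193; Var(ȳ) = 0.87066807·217800/1601 = 118.44566.
Var(Ŷ) = 12379² · 118.44566 = 1.815057 × 10^10.
SE(Ŷ) = √(1.815057 × 10^10) = 134700.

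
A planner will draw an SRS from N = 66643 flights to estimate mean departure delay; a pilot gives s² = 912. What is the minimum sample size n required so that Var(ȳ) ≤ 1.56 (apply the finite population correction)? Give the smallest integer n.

Without fpc, n₀ = s²/D = 912/1.56 = 584.6154.
With fpc, (1 − n/N)·s²/n ≤ D requires n ≥ n₀/(1 + n₀/N) = 584.6154/(1 + 584.6154/66643) = 579.5315.
Rounding up, n = 580.

580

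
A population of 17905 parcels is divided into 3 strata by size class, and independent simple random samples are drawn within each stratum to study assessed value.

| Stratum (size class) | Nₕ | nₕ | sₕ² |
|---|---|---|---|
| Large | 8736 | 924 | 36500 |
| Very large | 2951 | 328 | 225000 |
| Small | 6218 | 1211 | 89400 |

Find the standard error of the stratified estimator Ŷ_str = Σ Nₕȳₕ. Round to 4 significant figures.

101500

Var(Ŷ_str) = Σₕ Nₕ²(1 − fₕ)sₕ²/nₕ.
Large: 8736²·(1 − 924/8736)·36500/924 = 2.6958502 × 10^9.
Very large: 2951²·(1 − 328/2951)·225000/328 = 5.3097757 × 10^9.
Small: 6218²·(1 − 1211/6218)·89400/1211 = 2.2983792 × 10^9.
Sum = 1.0304005 × 10^10.
SE = √(1.0304005 × 10^10) = 101500.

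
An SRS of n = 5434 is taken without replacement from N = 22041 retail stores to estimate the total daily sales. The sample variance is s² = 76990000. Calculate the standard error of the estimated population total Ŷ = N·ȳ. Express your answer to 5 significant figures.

2.2773 × 10^6

Var(Ŷ) = N²·Var(ȳ) = N²·(1 − n/N)·s²/n.
f = 5434/22041 = 0.24654054; Var(ȳ) = 0.75345946·76990000/5434 = 10675.165.
Var(Ŷ) = 22041² · 10675.165 = 5.1860558 × 10^12.
SE(Ŷ) = √(5.1860558 × 10^12) = 2.2773 × 10^6.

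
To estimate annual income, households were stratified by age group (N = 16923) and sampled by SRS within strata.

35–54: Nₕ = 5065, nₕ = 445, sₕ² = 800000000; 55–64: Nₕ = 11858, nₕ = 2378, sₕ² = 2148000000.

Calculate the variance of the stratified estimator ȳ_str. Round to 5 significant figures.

501450

Var(ȳ_str) = Σₕ Wₕ²(1 − fₕ)sₕ²/nₕ with Wₕ = Nₕ/N, N = 16923.
35–54: Wₕ = 0.29929681; term = 0.29929681²·(1 − 0.08785785)·800000000/445 = 146891.51.
55–64: Wₕ = 0.70070319; term = 0.70070319²·(1 − 0.20053972)·2148000000/2378 = 354558.17.
Sum = 501449.68.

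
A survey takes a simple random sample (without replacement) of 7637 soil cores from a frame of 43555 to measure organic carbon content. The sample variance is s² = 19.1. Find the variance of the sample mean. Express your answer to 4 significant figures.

0.002062

Under SRS without replacement, Var(ȳ) = (1 − f)·s²/n with f = n/N = 7637/43555 = 0.17534152.
Var(ȳ) = (1 − 0.17534152)·19.1/7637 = 0.82465848·0.0025009821 = 0.0020624561.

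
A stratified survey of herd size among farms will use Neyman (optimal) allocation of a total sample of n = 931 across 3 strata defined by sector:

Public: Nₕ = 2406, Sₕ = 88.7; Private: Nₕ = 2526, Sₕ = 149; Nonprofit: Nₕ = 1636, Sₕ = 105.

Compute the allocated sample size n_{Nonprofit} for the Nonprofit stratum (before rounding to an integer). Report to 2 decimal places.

210.00

Neyman allocation: nₕ = n·NₕSₕ / Σⱼ NⱼSⱼ.
Σ NⱼSⱼ = 2406·88.7 + 2526·149 + 1636·105 = 761566.2.
n_{Nonprofit} = 931·1636·105 / 761566.2 = 210.00.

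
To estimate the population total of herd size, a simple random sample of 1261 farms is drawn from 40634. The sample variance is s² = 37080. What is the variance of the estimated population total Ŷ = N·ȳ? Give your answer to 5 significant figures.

4.7045 × 10^10

Var(Ŷ) = N²·Var(ȳ) = N²·(1 − n/N)·s²/n.
f = 1261/40634 = 0.03103312; Var(ȳ) = 0.96896688·37080/1261 = 28.492698.
Var(Ŷ) = 40634² · 28.492698 = 4.7044919 × 10^10.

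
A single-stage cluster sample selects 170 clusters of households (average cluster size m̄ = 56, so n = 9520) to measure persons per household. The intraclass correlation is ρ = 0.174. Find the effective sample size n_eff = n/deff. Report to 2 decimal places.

deff = 1 + (56 − 1)·0.174 = 1 + 9.57 = 10.57.
n_eff = 9520 / 10.57 = 900.66.

900.66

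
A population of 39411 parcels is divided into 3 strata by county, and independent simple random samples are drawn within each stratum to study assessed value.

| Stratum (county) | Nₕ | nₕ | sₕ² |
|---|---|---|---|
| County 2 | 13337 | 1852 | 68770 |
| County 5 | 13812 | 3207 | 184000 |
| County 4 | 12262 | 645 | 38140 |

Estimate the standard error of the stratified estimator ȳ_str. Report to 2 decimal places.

3.81

Var(ȳ_str) = Σₕ Wₕ²(1 − fₕ)sₕ²/nₕ with Wₕ = Nₕ/N, N = 39411.
County 2: Wₕ = 0.33840806; term = 0.33840806²·(1 − 0.13886181)·68770/1852 = 3.6619489.
County 5: Wₕ = 0.35046053; term = 0.35046053²·(1 − 0.23218940)·184000/3207 = 5.4106719.
County 4: Wₕ = 0.31113141; term = 0.31113141²·(1 − 0.05260153)·38140/645 = 5.423022.
Sum = 14.495643.
SE = √(14.495643) = 3.81.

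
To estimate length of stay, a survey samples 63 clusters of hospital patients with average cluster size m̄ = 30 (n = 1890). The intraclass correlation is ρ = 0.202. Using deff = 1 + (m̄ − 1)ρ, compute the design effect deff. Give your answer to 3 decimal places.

6.858

deff = 1 + (30 − 1)·0.202 = 1 + 5.858 = 6.858.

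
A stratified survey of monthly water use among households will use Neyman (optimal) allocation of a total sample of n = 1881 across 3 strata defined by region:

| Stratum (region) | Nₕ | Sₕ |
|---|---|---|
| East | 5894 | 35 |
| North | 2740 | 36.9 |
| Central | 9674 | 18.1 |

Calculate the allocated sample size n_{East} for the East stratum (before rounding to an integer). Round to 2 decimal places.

Neyman allocation: nₕ = n·NₕSₕ / Σⱼ NⱼSⱼ.
Σ NⱼSⱼ = 5894·35 + 2740·36.9 + 9674·18.1 = 482495.4.
n_{East} = 1881·5894·35 / 482495.4 = 804.22.

804.22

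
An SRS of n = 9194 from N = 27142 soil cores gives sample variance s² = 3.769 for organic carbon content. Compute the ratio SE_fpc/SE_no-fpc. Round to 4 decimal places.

0.8132

f = n/N = 9194/27142 = 0.33873701.
SE_no-fpc = √(s²/n) = 0.020247006; SE_fpc = √((1−f)s²/n) = 0.016464476.
Ratio = √(1−f) = 0.81318078.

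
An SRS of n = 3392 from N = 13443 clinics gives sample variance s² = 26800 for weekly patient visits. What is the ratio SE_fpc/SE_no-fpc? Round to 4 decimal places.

f = n/N = 3392/13443 = 0.25232463.
SE_no-fpc = √(s²/n) = 2.8108617; SE_fpc = √((1−f)s²/n) = 2.4305022.
Ratio = √(1−f) = 0.86468224.

0.8647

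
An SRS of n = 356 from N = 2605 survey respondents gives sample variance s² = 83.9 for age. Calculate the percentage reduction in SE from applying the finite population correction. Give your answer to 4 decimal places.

7.0839

f = n/N = 356/2605 = 0.13666027.
SE_no-fpc = √(s²/n) = 0.48546283; SE_fpc = √((1−f)s²/n) = 0.45107301.
Ratio = √(1−f) = 0.92916077. Reduction = 100·(1 − 0.92916077) = 7.0839%.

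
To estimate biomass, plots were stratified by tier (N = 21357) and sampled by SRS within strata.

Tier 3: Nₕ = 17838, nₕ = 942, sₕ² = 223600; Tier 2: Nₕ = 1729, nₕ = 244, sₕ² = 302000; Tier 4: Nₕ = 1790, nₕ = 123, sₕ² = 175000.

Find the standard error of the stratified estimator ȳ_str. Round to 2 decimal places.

Var(ȳ_str) = Σₕ Wₕ²(1 − fₕ)sₕ²/nₕ with Wₕ = Nₕ/N, N = 21357.
Tier 3: Wₕ = 0.83522967; term = 0.83522967²·(1 − 0.05280861)·223600/942 = 156.84492.
Tier 2: Wₕ = 0.08095706; term = 0.08095706²·(1 − 0.14112204)·302000/244 = 6.9671966.
Tier 4: Wₕ = 0.08381327; term = 0.08381327²·(1 − 0.06871508)·175000/123 = 9.307672.
Sum = 173.11979.
SE = √(173.11979) = 13.16.

13.16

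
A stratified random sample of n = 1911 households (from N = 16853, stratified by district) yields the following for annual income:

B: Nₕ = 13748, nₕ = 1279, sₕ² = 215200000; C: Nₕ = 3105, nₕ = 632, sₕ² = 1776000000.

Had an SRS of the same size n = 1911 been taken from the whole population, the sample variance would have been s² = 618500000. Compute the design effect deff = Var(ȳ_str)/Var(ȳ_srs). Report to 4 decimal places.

Var(ȳ_str) = Σ Wₕ²(1−fₕ)sₕ²/nₕ with Wₕ = Nₕ/16853:
  B: (13748/16853)²·(1−1279/13748)·215200000/1279 = 101551.99
  C: (3105/16853)²·(1−632/3105)·1776000000/632 = 75972.63
  → Var(ȳ_str) = 177524.62.
Var(ȳ_srs) = (1 − 1911/16853)·618500000/1911 = 286952.84.
deff = 177524.62 / 286952.84 = 0.6187.

0.6187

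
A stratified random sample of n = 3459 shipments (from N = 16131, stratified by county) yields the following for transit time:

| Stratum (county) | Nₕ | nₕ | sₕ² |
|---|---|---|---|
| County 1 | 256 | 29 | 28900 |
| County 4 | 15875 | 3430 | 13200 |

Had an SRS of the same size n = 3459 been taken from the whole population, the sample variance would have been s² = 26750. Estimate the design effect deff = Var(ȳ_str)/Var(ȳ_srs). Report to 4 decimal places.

0.5176

Var(ȳ_str) = Σ Wₕ²(1−fₕ)sₕ²/nₕ with Wₕ = Nₕ/16131:
  County 1: (256/16131)²·(1−29/256)·28900/29 = 0.22255794
  County 4: (15875/16131)²·(1−3430/15875)·13200/3430 = 2.9219035
  → Var(ȳ_str) = 3.1444614.
Var(ȳ_srs) = (1 − 3459/16131)·26750/3459 = 6.0751513.
deff = 3.1444614 / 6.0751513 = 0.5176.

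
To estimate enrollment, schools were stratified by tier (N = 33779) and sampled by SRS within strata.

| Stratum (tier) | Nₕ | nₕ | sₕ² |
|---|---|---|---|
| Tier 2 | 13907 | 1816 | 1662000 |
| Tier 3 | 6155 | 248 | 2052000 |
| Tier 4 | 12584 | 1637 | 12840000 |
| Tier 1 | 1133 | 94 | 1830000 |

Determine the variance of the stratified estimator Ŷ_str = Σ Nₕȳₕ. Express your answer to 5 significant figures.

1.5582 × 10^12

Var(Ŷ_str) = Σₕ Nₕ²(1 − fₕ)sₕ²/nₕ.
Tier 2: 13907²·(1 − 1816/13907)·1662000/1816 = 1.5389016 × 10^11.
Tier 3: 6155²·(1 − 248/6155)·2052000/248 = 3.008297 × 10^11.
Tier 4: 12584²·(1 − 1637/12584)·12840000/1637 = 1.0805134 × 10^12.
Tier 1: 1133²·(1 − 94/1133)·1830000/94 = 2.2917577 × 10^10.
Sum = 1.5581508 × 10^12.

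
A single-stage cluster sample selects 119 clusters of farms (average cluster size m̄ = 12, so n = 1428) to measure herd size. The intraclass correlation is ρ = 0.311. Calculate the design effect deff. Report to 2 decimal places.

deff = 1 + (12 − 1)·0.311 = 1 + 3.421 = 4.421.

4.42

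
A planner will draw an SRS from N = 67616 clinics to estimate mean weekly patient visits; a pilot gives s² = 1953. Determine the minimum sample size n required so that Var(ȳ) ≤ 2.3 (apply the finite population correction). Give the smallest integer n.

839

Without fpc, n₀ = s²/D = 1953/2.3 = 849.1304.
With fpc, (1 − n/N)·s²/n ≤ D requires n ≥ n₀/(1 + n₀/N) = 849.1304/(1 + 849.1304/67616) = 838.5992.
Rounding up, n = 839.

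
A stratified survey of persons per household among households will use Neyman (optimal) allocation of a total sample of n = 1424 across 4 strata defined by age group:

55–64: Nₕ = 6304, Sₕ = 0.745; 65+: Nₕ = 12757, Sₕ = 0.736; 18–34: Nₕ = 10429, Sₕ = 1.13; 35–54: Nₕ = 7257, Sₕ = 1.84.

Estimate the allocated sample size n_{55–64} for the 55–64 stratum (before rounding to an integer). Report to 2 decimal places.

170.51

Neyman allocation: nₕ = n·NₕSₕ / Σⱼ NⱼSⱼ.
Σ NⱼSⱼ = 6304·0.745 + 12757·0.736 + 10429·1.13 + 7257·1.84 = 39223.282.
n_{55–64} = 1424·6304·0.745 / 39223.282 = 170.51.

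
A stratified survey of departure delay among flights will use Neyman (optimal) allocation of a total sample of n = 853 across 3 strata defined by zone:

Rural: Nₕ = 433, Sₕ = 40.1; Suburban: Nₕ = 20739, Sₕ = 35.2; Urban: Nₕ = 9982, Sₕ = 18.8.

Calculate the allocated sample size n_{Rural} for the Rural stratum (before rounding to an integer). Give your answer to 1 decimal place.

Neyman allocation: nₕ = n·NₕSₕ / Σⱼ NⱼSⱼ.
Σ NⱼSⱼ = 433·40.1 + 20739·35.2 + 9982·18.8 = 935037.7.
n_{Rural} = 853·433·40.1 / 935037.7 = 15.8.

15.8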